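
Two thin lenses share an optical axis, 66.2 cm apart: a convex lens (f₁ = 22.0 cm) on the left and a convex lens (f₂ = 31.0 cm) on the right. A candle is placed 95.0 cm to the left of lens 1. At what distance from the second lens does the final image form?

Lens 1: 1/d_i1 = 1/f₁ − 1/d_o1 = 1/(22.0) − 1/(95.0) = 0.03493, so d_i1 = 28.63 cm.
The intermediate image is 28.63 cm to the right of lens 1, which is 66.2 − (28.63) = 37.57 cm to the left of lens 2, so d_o2 = +37.57 cm.
Lens 2: 1/d_i2 = 1/f₂ − 1/d_o2 = 1/(31.0) − 1/(37.57) = 0.005641, so d_i2 = 177 cm.
The final image is real, 177 cm to the right of lens 2 (overall magnification ≈ 1.4).

177 cm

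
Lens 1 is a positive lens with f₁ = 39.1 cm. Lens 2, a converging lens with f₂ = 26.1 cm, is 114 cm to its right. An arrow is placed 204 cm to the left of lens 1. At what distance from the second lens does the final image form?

Lens 1: 1/d_i1 = 1/f₁ − 1/d_o1 = 1/(39.1) − 1/(204) = 0.02067, so d_i1 = 48.37 cm.
The intermediate image is 48.37 cm to the right of lens 1, which is 114 − (48.37) = 65.63 cm to the left of lens 2, so d_o2 = +65.63 cm.
Lens 2: 1/d_i2 = 1/f₂ − 1/d_o2 = 1/(26.1) − 1/(65.63) = 0.02308, so d_i2 = 43.3 cm.
The final image is real, 43.3 cm to the right of lens 2 (overall magnification ≈ 0.16).

43.3 cm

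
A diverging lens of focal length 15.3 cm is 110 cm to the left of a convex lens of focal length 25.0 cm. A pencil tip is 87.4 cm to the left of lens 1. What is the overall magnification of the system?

m = -0.0380

f₁ = −15.3 cm (diverging).
Lens 1: 1/d_i1 = 1/(-15.3) − 1/(87.4) = -0.07680, so d_i1 = -13.02 cm; m₁ = −d_i1/d_o1 = +0.1490.
d_o2 = 110 − (-13.02) = 123.0 cm.
Lens 2: 1/d_i2 = 1/(25.0) − 1/(123.0) = 0.03187, so d_i2 = 31.38 cm; m₂ = −d_i2/d_o2 = -0.2551.
m = m₁·m₂ = (+0.1490)(-0.2551) = -0.0380.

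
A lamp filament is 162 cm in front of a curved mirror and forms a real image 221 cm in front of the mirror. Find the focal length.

Real image ⇒ d_i = +221 cm.
1/f = 1/d_o + 1/d_i = 1/(162) + 1/(221) = 0.01070, so f = 93.5 cm.
Since f is positive, the curved mirror is concave.

f = 93.5 cm (concave)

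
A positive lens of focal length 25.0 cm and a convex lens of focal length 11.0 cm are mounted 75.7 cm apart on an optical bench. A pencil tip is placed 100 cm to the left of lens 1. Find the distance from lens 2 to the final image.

Lens 1: 1/d_i1 = 1/f₁ − 1/d_o1 = 1/(25.0) − 1/(100) = 0.03000, so d_i1 = 33.33 cm.
The intermediate image is 33.33 cm to the right of lens 1, which is 75.7 − (33.33) = 42.37 cm to the left of lens 2, so d_o2 = +42.37 cm.
Lens 2: 1/d_i2 = 1/f₂ − 1/d_o2 = 1/(11.0) − 1/(42.37) = 0.06731, so d_i2 = 14.9 cm.
The final image is real, 14.9 cm to the right of lens 2 (overall magnification ≈ 0.12).

14.9 cm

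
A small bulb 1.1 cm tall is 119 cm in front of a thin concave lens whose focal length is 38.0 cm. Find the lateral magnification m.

For a concave lens, f = -38.0 cm.
1/d_i = 1/f − 1/d_o = 1/(-38.00) − 1/(119) = -0.03472, so d_i = -28.80 cm.
m = −d_i/d_o = −(-28.80)/(119) = +0.242.
The image is virtual, upright and reduced, on the same side as the object.

m = +0.242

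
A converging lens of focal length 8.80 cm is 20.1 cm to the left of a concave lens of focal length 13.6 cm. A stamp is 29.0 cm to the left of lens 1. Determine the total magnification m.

m = -0.281

Lens 1: 1/d_i1 = 1/(8.80) − 1/(29.0) = 0.07915, so d_i1 = 12.63 cm; m₁ = −d_i1/d_o1 = -0.4355.
d_o2 = 20.1 − (12.63) = 7.470 cm.
f₂ = −13.6 cm (diverging).
Lens 2: 1/d_i2 = 1/(-13.6) − 1/(7.470) = -0.2074, so d_i2 = -4.822 cm; m₂ = −d_i2/d_o2 = +0.6455.
m = m₁·m₂ = (-0.4355)(+0.6455) = -0.281.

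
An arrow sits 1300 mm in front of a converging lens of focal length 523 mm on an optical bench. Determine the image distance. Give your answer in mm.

875 mm

Lens equation: 1/s_i = 1/f − 1/s_o = 1/(523.0) − 1/(1300) = 0.001912 − 0.0007692 = 0.001143, so s_i = 875 mm.
The image is real, inverted and reduced, on the far side of the lens.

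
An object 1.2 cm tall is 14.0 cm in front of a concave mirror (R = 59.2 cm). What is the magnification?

f = R/2 = 59.2/2 = 29.60 cm.
1/d_i = 1/f − 1/d_o = 1/(29.60) − 1/(14.0) = -0.03764, so d_i = -26.56 cm.
m = −d_i/d_o = −(-26.56)/(14.0) = +1.90.
The image is virtual, upright and enlarged, behind the mirror.

m = +1.90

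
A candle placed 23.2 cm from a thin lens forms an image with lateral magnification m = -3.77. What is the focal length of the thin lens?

f = 18.3 cm (converging)

m = −d_i/d_o ⇒ d_i = −m·d_o = −(-3.77)·(23.2) = 87.46 cm.
1/f = 1/d_o + 1/d_i = 1/(23.2) + 1/(87.46) = 0.05454, so f = 18.3 cm.
Since f is positive, the thin lens is converging.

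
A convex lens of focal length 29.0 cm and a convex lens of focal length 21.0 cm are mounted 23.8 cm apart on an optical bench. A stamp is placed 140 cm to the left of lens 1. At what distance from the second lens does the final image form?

Lens 1: 1/d_i1 = 1/f₁ − 1/d_o1 = 1/(29.0) − 1/(140) = 0.02734, so d_i1 = 36.58 cm.
The intermediate image is 36.58 cm to the right of lens 1, which lies 12.78 cm to the right of lens 2 — a virtual object — so d_o2 = −12.78 cm.
Lens 2: 1/d_i2 = 1/f₂ − 1/d_o2 = 1/(21.0) − 1/(-12.78) = 0.1259, so d_i2 = 7.94 cm.
The final image is real, 7.94 cm to the right of lens 2 (overall magnification ≈ -0.16).

7.94 cm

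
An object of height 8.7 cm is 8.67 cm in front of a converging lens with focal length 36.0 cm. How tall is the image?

11.5 cm

1/d_i = 1/f − 1/d_o = 1/(36.00) − 1/(8.67) = -0.08756, so d_i = -11.42 cm.
m = −d_i/d_o = +1.317.
|h_i| = |m|·h_o = 1.317 × 8.7 = 11.5 cm. The image is virtual, upright and enlarged, on the same side as the object.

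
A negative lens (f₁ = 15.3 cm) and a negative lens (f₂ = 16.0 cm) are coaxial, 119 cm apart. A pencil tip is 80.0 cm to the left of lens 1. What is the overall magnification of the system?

m = +0.0174

f₁ = −15.3 cm (diverging).
Lens 1: 1/d_i1 = 1/(-15.3) − 1/(80.0) = -0.07786, so d_i1 = -12.84 cm; m₁ = −d_i1/d_o1 = +0.1605.
d_o2 = 119 − (-12.84) = 131.8 cm.
f₂ = −16.0 cm (diverging).
Lens 2: 1/d_i2 = 1/(-16.0) − 1/(131.8) = -0.07009, so d_i2 = -14.27 cm; m₂ = −d_i2/d_o2 = +0.1083.
m = m₁·m₂ = (+0.1605)(+0.1083) = +0.0174.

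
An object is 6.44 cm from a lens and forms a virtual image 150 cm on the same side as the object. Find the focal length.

Virtual image ⇒ d_i = −150 cm.
1/f = 1/d_o + 1/d_i = 1/(6.44) + 1/(-150) = 0.1486, so f = 6.73 cm.
Since f is positive, the lens is converging.

f = 6.73 cm (converging)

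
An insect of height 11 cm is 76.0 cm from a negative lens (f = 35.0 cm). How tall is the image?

For a negative lens, f = -35.0 cm.
1/d_i = 1/f − 1/d_o = 1/(-35.00) − 1/(76.0) = -0.04173, so d_i = -23.96 cm.
m = −d_i/d_o = +0.3153.
|h_i| = |m|·h_o = 0.3153 × 11 = 3.47 cm. The image is virtual, upright and reduced, on the same side as the object.

3.47 cm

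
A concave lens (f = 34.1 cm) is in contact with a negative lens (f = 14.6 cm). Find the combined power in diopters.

P = -9.78 D

P₁ = 1/f₁ = 1/(-0.341 m) = -2.933 D; P₂ = 1/f₂ = 1/(-0.146 m) = -6.849 D.
For thin lenses in contact, P = P₁ + P₂ = (-2.933) + (-6.849) = -9.78 D.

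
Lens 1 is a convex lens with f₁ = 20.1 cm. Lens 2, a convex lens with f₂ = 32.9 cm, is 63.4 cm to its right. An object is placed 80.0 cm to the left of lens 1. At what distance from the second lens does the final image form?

Lens 1: 1/d_i1 = 1/f₁ − 1/d_o1 = 1/(20.1) − 1/(80.0) = 0.03725, so d_i1 = 26.84 cm.
The intermediate image is 26.84 cm to the right of lens 1, which is 63.4 − (26.84) = 36.56 cm to the left of lens 2, so d_o2 = +36.56 cm.
Lens 2: 1/d_i2 = 1/f₂ − 1/d_o2 = 1/(32.9) − 1/(36.56) = 0.003043, so d_i2 = 329 cm.
The final image is real, 329 cm to the right of lens 2 (overall magnification ≈ 3.0).

329 cm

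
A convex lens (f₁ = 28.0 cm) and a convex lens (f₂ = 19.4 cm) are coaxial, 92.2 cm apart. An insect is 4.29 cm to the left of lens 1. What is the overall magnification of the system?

m = -0.294

Lens 1: 1/d_i1 = 1/(28.0) − 1/(4.29) = -0.1974, so d_i1 = -5.066 cm; m₁ = −d_i1/d_o1 = +1.181.
d_o2 = 92.2 − (-5.066) = 97.27 cm.
Lens 2: 1/d_i2 = 1/(19.4) − 1/(97.27) = 0.04127, so d_i2 = 24.23 cm; m₂ = −d_i2/d_o2 = -0.2491.
m = m₁·m₂ = (+1.181)(-0.2491) = -0.294.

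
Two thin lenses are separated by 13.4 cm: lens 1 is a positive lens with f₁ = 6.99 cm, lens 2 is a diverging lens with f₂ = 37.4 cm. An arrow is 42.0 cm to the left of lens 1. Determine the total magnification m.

m = -0.176

Lens 1: 1/d_i1 = 1/(6.99) − 1/(42.0) = 0.1193, so d_i1 = 8.386 cm; m₁ = −d_i1/d_o1 = -0.1997.
d_o2 = 13.4 − (8.386) = 5.014 cm.
f₂ = −37.4 cm (diverging).
Lens 2: 1/d_i2 = 1/(-37.4) − 1/(5.014) = -0.2262, so d_i2 = -4.421 cm; m₂ = −d_i2/d_o2 = +0.8818.
m = m₁·m₂ = (-0.1997)(+0.8818) = -0.176.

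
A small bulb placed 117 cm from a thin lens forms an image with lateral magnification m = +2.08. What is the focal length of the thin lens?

m = −d_i/d_o ⇒ d_i = −m·d_o = −(+2.08)·(117) = -243.4 cm.
1/f = 1/d_o + 1/d_i = 1/(117) + 1/(-243.4) = 0.004439, so f = 225 cm.
Since f is positive, the thin lens is converging.

f = 225 cm (converging)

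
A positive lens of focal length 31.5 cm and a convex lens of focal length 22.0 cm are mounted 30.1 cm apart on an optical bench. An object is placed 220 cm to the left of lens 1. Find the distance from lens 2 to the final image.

5.11 cm

Lens 1: 1/d_i1 = 1/f₁ − 1/d_o1 = 1/(31.5) − 1/(220) = 0.02720, so d_i1 = 36.76 cm.
The intermediate image is 36.76 cm to the right of lens 1, which lies 6.660 cm to the right of lens 2 — a virtual object — so d_o2 = −6.660 cm.
Lens 2: 1/d_i2 = 1/f₂ − 1/d_o2 = 1/(22.0) − 1/(-6.660) = 0.1956, so d_i2 = 5.11 cm.
The final image is real, 5.11 cm to the right of lens 2 (overall magnification ≈ -0.13).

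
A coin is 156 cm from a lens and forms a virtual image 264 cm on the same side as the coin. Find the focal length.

f = 381 cm (converging)

Virtual image ⇒ d_i = −264 cm.
1/f = 1/d_o + 1/d_i = 1/(156) + 1/(-264) = 0.002622, so f = 381 cm.
Since f is positive, the lens is converging.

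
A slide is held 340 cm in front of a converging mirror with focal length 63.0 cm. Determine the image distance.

77.3 cm

Mirror equation: 1/q = 1/f − 1/p = 1/(63.00) − 1/(340) = 0.01587 − 0.002941 = 0.01293, so q = 77.3 cm.
The image is real, inverted and reduced, in front of the mirror.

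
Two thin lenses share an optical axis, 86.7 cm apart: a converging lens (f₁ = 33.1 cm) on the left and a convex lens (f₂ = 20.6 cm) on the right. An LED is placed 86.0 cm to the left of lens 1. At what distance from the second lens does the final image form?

Lens 1: 1/d_i1 = 1/f₁ − 1/d_o1 = 1/(33.1) − 1/(86.0) = 0.01858, so d_i1 = 53.81 cm.
The intermediate image is 53.81 cm to the right of lens 1, which is 86.7 − (53.81) = 32.89 cm to the left of lens 2, so d_o2 = +32.89 cm.
Lens 2: 1/d_i2 = 1/f₂ − 1/d_o2 = 1/(20.6) − 1/(32.89) = 0.01814, so d_i2 = 55.1 cm.
The final image is real, 55.1 cm to the right of lens 2 (overall magnification ≈ 1.0).

55.1 cm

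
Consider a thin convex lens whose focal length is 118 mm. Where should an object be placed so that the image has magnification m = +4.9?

93.9 mm

m = −d_i/d_o ⇒ d_i = −m·d_o.
1/f = 1/d_o + 1/d_i = 1/d_o − 1/(m·d_o) = (1 − 1/m)/d_o, so d_o = f(1 − 1/m) = (118.0)(1 − 1/(+4.9)) = 93.9 mm.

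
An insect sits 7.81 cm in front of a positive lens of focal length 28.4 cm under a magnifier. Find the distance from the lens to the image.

10.8 cm

Thin-lens equation: 1/s_i = 1/f − 1/s_o = 1/(28.40) − 1/(7.81) = 0.03521 − 0.1280 = -0.09283, so s_i = -10.8 cm.
The image is virtual, upright and enlarged, on the same side as the object.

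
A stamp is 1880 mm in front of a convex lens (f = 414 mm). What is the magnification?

m = -0.282

1/d_i = 1/f − 1/d_o = 1/(414.0) − 1/(1880) = 0.001884, so d_i = 530.9 mm.
m = −d_i/d_o = −(530.9)/(1880) = -0.282.
The image is real, inverted and reduced, on the far side of the lens.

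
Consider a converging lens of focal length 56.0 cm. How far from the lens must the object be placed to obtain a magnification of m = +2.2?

m = −d_i/d_o ⇒ d_i = −m·d_o.
1/f = 1/d_o + 1/d_i = 1/d_o − 1/(m·d_o) = (1 − 1/m)/d_o, so d_o = f(1 − 1/m) = (56.00)(1 − 1/(+2.2)) = 30.5 cm.

30.5 cm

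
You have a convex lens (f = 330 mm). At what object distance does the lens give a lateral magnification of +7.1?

m = −d_i/d_o ⇒ d_i = −m·d_o.
1/f = 1/d_o + 1/d_i = 1/d_o − 1/(m·d_o) = (1 − 1/m)/d_o, so d_o = f(1 − 1/m) = (330.0)(1 − 1/(+7.1)) = 284 mm.

284 mm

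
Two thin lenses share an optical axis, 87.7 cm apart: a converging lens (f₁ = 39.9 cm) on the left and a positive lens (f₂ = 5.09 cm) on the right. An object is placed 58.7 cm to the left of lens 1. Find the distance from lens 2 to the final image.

4.47 cm

Lens 1: 1/d_i1 = 1/f₁ − 1/d_o1 = 1/(39.9) − 1/(58.7) = 0.008027, so d_i1 = 124.6 cm.
The intermediate image is 124.6 cm to the right of lens 1, which lies 36.90 cm to the right of lens 2 — a virtual object — so d_o2 = −36.90 cm.
Lens 2: 1/d_i2 = 1/f₂ − 1/d_o2 = 1/(5.09) − 1/(-36.90) = 0.2236, so d_i2 = 4.47 cm.
The final image is real, 4.47 cm to the right of lens 2 (overall magnification ≈ -0.26).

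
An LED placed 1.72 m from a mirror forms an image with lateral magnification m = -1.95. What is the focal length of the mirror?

m = −d_i/d_o ⇒ d_i = −m·d_o = −(-1.95)·(1.72) = 3.354 m.
1/f = 1/d_o + 1/d_i = 1/(1.72) + 1/(3.354) = 0.8795, so f = 1.14 m.
Since f is positive, the mirror is concave.

f = 1.14 m (concave)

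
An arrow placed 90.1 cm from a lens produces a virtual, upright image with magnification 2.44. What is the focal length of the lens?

f = 153 cm (converging)

m = −d_i/d_o ⇒ d_i = −m·d_o = −(+2.44)·(90.1) = -219.8 cm.
1/f = 1/d_o + 1/d_i = 1/(90.1) + 1/(-219.8) = 0.006549, so f = 153 cm.
Since f is positive, the lens is converging.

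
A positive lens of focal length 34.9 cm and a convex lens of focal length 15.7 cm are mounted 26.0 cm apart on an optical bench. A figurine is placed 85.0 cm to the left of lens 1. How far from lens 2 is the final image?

10.7 cm

Lens 1: 1/d_i1 = 1/f₁ − 1/d_o1 = 1/(34.9) − 1/(85.0) = 0.01689, so d_i1 = 59.21 cm.
The intermediate image is 59.21 cm to the right of lens 1, which lies 33.21 cm to the right of lens 2 — a virtual object — so d_o2 = −33.21 cm.
Lens 2: 1/d_i2 = 1/f₂ − 1/d_o2 = 1/(15.7) − 1/(-33.21) = 0.09381, so d_i2 = 10.7 cm.
The final image is real, 10.7 cm to the right of lens 2 (overall magnification ≈ -0.22).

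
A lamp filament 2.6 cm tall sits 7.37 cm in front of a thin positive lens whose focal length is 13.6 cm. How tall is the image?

5.68 cm

1/d_i = 1/f − 1/d_o = 1/(13.60) − 1/(7.37) = -0.06216, so d_i = -16.09 cm.
m = −d_i/d_o = +2.183.
|h_i| = |m|·h_o = 2.183 × 2.6 = 5.68 cm. The image is virtual, upright and enlarged, on the same side as the object.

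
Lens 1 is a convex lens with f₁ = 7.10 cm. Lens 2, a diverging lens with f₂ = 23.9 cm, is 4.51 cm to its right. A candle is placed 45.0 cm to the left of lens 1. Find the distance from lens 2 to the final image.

4.69 cm

Lens 1: 1/d_i1 = 1/f₁ − 1/d_o1 = 1/(7.10) − 1/(45.0) = 0.1186, so d_i1 = 8.430 cm.
The intermediate image is 8.430 cm to the right of lens 1, which lies 3.920 cm to the right of lens 2 — a virtual object — so d_o2 = −3.920 cm.
Lens 2 is diverging, so f₂ = −23.9 cm.
Lens 2: 1/d_i2 = 1/f₂ − 1/d_o2 = 1/(-23.9) − 1/(-3.920) = 0.2133, so d_i2 = 4.69 cm.
The final image is real, 4.69 cm to the right of lens 2 (overall magnification ≈ -0.22).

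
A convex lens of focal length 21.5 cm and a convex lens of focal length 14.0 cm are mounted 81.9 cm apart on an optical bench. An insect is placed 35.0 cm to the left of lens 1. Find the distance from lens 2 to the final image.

Lens 1: 1/d_i1 = 1/f₁ − 1/d_o1 = 1/(21.5) − 1/(35.0) = 0.01794, so d_i1 = 55.74 cm.
The intermediate image is 55.74 cm to the right of lens 1, which is 81.9 − (55.74) = 26.16 cm to the left of lens 2, so d_o2 = +26.16 cm.
Lens 2: 1/d_i2 = 1/f₂ − 1/d_o2 = 1/(14.0) − 1/(26.16) = 0.03320, so d_i2 = 30.1 cm.
The final image is real, 30.1 cm to the right of lens 2 (overall magnification ≈ 1.8).

30.1 cm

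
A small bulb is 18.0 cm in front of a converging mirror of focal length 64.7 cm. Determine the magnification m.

1/d_i = 1/f − 1/d_o = 1/(64.70) − 1/(18.0) = -0.04010, so d_i = -24.94 cm.
m = −d_i/d_o = −(-24.94)/(18.0) = +1.39.
The image is virtual, upright and enlarged, behind the mirror.

m = +1.39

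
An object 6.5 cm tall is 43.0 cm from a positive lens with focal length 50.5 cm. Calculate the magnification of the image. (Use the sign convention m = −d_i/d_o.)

m = +6.73

1/d_i = 1/f − 1/d_o = 1/(50.50) − 1/(43.0) = -0.003454, so d_i = -289.5 cm.
m = −d_i/d_o = −(-289.5)/(43.0) = +6.73.
The image is virtual, upright and enlarged, on the same side as the object.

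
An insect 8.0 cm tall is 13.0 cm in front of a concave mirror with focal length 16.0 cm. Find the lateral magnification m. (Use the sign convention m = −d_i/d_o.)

m = +5.33

1/d_i = 1/f − 1/d_o = 1/(16.00) − 1/(13.0) = -0.01442, so d_i = -69.33 cm.
m = −d_i/d_o = −(-69.33)/(13.0) = +5.33.
The image is virtual, upright and enlarged, behind the mirror.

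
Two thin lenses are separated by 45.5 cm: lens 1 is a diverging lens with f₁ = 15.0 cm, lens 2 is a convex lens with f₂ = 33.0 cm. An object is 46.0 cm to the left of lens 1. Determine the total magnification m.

f₁ = −15.0 cm (diverging).
Lens 1: 1/d_i1 = 1/(-15.0) − 1/(46.0) = -0.08841, so d_i1 = -11.31 cm; m₁ = −d_i1/d_o1 = +0.2459.
d_o2 = 45.5 − (-11.31) = 56.81 cm.
Lens 2: 1/d_i2 = 1/(33.0) − 1/(56.81) = 0.01270, so d_i2 = 78.74 cm; m₂ = −d_i2/d_o2 = -1.386.
m = m₁·m₂ = (+0.2459)(-1.386) = -0.341.

m = -0.341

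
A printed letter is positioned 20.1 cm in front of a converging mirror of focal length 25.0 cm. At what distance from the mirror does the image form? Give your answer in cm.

Mirror equation: 1/d_i = 1/f − 1/d_o = 1/(25.00) − 1/(20.1) = 0.04000 − 0.04975 = -0.009751, so d_i = -103 cm.
The image is virtual, upright and enlarged, behind the mirror.

103 cm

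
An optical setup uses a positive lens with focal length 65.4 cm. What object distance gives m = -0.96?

134 cm

m = −d_i/d_o ⇒ d_i = −m·d_o.
1/f = 1/d_o + 1/d_i = 1/d_o − 1/(m·d_o) = (1 − 1/m)/d_o, so d_o = f(1 − 1/m) = (65.40)(1 − 1/(-0.96)) = 134 cm.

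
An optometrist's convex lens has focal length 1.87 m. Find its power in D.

P = 1/f = 1/(1.87 m) = +0.535 D.

P = +0.535 D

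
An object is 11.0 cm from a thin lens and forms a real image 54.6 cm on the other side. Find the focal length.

f = 9.16 cm (converging)

Real image ⇒ d_i = +54.6 cm.
1/f = 1/d_o + 1/d_i = 1/(11.0) + 1/(54.6) = 0.1092, so f = 9.16 cm.
Since f is positive, the thin lens is converging.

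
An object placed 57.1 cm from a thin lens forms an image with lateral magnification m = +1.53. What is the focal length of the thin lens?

f = 165 cm (converging)

m = −d_i/d_o ⇒ d_i = −m·d_o = −(+1.53)·(57.1) = -87.36 cm.
1/f = 1/d_o + 1/d_i = 1/(57.1) + 1/(-87.36) = 0.006066, so f = 165 cm.
Since f is positive, the thin lens is converging.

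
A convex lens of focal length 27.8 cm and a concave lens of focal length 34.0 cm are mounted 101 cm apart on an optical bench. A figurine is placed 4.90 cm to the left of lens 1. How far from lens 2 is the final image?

25.8 cm

Lens 1: 1/d_i1 = 1/f₁ − 1/d_o1 = 1/(27.8) − 1/(4.90) = -0.1681, so d_i1 = -5.948 cm.
The intermediate image is 5.948 cm to the left of lens 1 (virtual), which is 101 − (-5.948) = 106.9 cm to the left of lens 2, so d_o2 = +106.9 cm.
Lens 2 is diverging, so f₂ = −34.0 cm.
Lens 2: 1/d_i2 = 1/f₂ − 1/d_o2 = 1/(-34.0) − 1/(106.9) = -0.03877, so d_i2 = -25.8 cm.
The final image is virtual, 25.8 cm to the left of lens 2 (overall magnification ≈ 0.29).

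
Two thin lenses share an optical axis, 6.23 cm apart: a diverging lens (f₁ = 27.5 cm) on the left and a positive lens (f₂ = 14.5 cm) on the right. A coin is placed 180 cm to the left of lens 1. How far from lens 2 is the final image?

28.0 cm

Lens 1 is diverging, so f₁ = −27.5 cm.
Lens 1: 1/d_i1 = 1/f₁ − 1/d_o1 = 1/(-27.5) − 1/(180) = -0.04192, so d_i1 = -23.86 cm.
The intermediate image is 23.86 cm to the left of lens 1 (virtual), which is 6.23 − (-23.86) = 30.09 cm to the left of lens 2, so d_o2 = +30.09 cm.
Lens 2: 1/d_i2 = 1/f₂ − 1/d_o2 = 1/(14.5) − 1/(30.09) = 0.03573, so d_i2 = 28.0 cm.
The final image is real, 28.0 cm to the right of lens 2 (overall magnification ≈ -0.12).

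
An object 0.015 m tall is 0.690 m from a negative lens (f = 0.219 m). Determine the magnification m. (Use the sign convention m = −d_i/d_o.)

m = +0.241

For a negative lens, f = -0.219 m.
1/d_i = 1/f − 1/d_o = 1/(-0.2190) − 1/(0.690) = -6.015, so d_i = -0.1662 m.
m = −d_i/d_o = −(-0.1662)/(0.690) = +0.241.
The image is virtual, upright and reduced, on the same side as the object.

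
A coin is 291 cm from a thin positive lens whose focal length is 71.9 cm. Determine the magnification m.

m = -0.328

1/d_i = 1/f − 1/d_o = 1/(71.90) − 1/(291) = 0.01047, so d_i = 95.49 cm.
m = −d_i/d_o = −(95.49)/(291) = -0.328.
The image is real, inverted and reduced, on the far side of the lens.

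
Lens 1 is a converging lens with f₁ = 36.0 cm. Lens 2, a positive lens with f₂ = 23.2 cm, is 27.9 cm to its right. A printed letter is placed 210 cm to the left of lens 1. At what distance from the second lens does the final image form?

9.31 cm

Lens 1: 1/d_i1 = 1/f₁ − 1/d_o1 = 1/(36.0) − 1/(210) = 0.02302, so d_i1 = 43.45 cm.
The intermediate image is 43.45 cm to the right of lens 1, which lies 15.55 cm to the right of lens 2 — a virtual object — so d_o2 = −15.55 cm.
Lens 2: 1/d_i2 = 1/f₂ − 1/d_o2 = 1/(23.2) − 1/(-15.55) = 0.1074, so d_i2 = 9.31 cm.
The final image is real, 9.31 cm to the right of lens 2 (overall magnification ≈ -0.12).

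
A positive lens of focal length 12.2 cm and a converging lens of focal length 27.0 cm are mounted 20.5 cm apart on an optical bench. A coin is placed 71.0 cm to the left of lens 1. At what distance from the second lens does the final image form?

Lens 1: 1/d_i1 = 1/f₁ − 1/d_o1 = 1/(12.2) − 1/(71.0) = 0.06788, so d_i1 = 14.73 cm.
The intermediate image is 14.73 cm to the right of lens 1, which is 20.5 − (14.73) = 5.770 cm to the left of lens 2, so d_o2 = +5.770 cm.
Lens 2: 1/d_i2 = 1/f₂ − 1/d_o2 = 1/(27.0) − 1/(5.770) = -0.1363, so d_i2 = -7.34 cm.
The final image is virtual, 7.34 cm to the left of lens 2 (overall magnification ≈ -0.26).

7.34 cm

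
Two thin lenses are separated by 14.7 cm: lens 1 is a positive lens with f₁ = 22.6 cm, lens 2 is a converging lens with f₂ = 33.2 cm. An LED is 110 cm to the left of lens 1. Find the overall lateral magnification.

Lens 1: 1/d_i1 = 1/(22.6) − 1/(110) = 0.03516, so d_i1 = 28.44 cm; m₁ = −d_i1/d_o1 = -0.2585.
d_o2 = 14.7 − (28.44) = -13.74 cm (virtual object).
Lens 2: 1/d_i2 = 1/(33.2) − 1/(-13.74) = 0.1029, so d_i2 = 9.718 cm; m₂ = −d_i2/d_o2 = +0.7073.
m = m₁·m₂ = (-0.2585)(+0.7073) = -0.183.

m = -0.183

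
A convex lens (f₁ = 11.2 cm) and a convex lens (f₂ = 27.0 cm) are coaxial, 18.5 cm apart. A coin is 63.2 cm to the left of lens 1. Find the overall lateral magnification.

m = -0.263

Lens 1: 1/d_i1 = 1/(11.2) − 1/(63.2) = 0.07346, so d_i1 = 13.61 cm; m₁ = −d_i1/d_o1 = -0.2153.
d_o2 = 18.5 − (13.61) = 4.890 cm.
Lens 2: 1/d_i2 = 1/(27.0) − 1/(4.890) = -0.1675, so d_i2 = -5.972 cm; m₂ = −d_i2/d_o2 = +1.221.
m = m₁·m₂ = (-0.2153)(+1.221) = -0.263.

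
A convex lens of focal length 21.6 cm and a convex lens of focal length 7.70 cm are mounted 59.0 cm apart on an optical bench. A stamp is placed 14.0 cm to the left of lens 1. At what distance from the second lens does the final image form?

8.35 cm

Lens 1: 1/d_i1 = 1/f₁ − 1/d_o1 = 1/(21.6) − 1/(14.0) = -0.02513, so d_i1 = -39.79 cm.
The intermediate image is 39.79 cm to the left of lens 1 (virtual), which is 59.0 − (-39.79) = 98.79 cm to the left of lens 2, so d_o2 = +98.79 cm.
Lens 2: 1/d_i2 = 1/f₂ − 1/d_o2 = 1/(7.70) − 1/(98.79) = 0.1197, so d_i2 = 8.35 cm.
The final image is real, 8.35 cm to the right of lens 2 (overall magnification ≈ -0.24).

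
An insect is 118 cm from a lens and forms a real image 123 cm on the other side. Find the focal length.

Real image ⇒ d_i = +123 cm.
1/f = 1/d_o + 1/d_i = 1/(118) + 1/(123) = 0.01660, so f = 60.2 cm.
Since f is positive, the lens is converging.

f = 60.2 cm (converging)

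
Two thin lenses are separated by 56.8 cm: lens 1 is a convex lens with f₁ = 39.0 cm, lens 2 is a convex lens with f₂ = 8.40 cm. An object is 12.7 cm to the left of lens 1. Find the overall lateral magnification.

m = -0.185

Lens 1: 1/d_i1 = 1/(39.0) − 1/(12.7) = -0.05310, so d_i1 = -18.83 cm; m₁ = −d_i1/d_o1 = +1.483.
d_o2 = 56.8 − (-18.83) = 75.63 cm.
Lens 2: 1/d_i2 = 1/(8.40) − 1/(75.63) = 0.1058, so d_i2 = 9.450 cm; m₂ = −d_i2/d_o2 = -0.1249.
m = m₁·m₂ = (+1.483)(-0.1249) = -0.185.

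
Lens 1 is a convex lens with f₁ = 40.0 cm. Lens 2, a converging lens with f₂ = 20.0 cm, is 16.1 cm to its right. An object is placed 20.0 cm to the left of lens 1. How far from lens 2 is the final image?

Lens 1: 1/d_i1 = 1/f₁ − 1/d_o1 = 1/(40.0) − 1/(20.0) = -0.02500, so d_i1 = -40.00 cm.
The intermediate image is 40.00 cm to the left of lens 1 (virtual), which is 16.1 − (-40.00) = 56.10 cm to the left of lens 2, so d_o2 = +56.10 cm.
Lens 2: 1/d_i2 = 1/f₂ − 1/d_o2 = 1/(20.0) − 1/(56.10) = 0.03217, so d_i2 = 31.1 cm.
The final image is real, 31.1 cm to the right of lens 2 (overall magnification ≈ -1.1).

31.1 cm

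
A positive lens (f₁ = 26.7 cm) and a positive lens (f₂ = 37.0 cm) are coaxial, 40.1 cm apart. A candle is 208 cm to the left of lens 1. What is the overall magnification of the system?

m = -0.198

Lens 1: 1/d_i1 = 1/(26.7) − 1/(208) = 0.03265, so d_i1 = 30.63 cm; m₁ = −d_i1/d_o1 = -0.1473.
d_o2 = 40.1 − (30.63) = 9.470 cm.
Lens 2: 1/d_i2 = 1/(37.0) − 1/(9.470) = -0.07857, so d_i2 = -12.73 cm; m₂ = −d_i2/d_o2 = +1.344.
m = m₁·m₂ = (-0.1473)(+1.344) = -0.198.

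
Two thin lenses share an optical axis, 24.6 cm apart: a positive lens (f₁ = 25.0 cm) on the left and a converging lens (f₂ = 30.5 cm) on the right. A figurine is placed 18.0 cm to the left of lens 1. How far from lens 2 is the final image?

Lens 1: 1/d_i1 = 1/f₁ − 1/d_o1 = 1/(25.0) − 1/(18.0) = -0.01556, so d_i1 = -64.29 cm.
The intermediate image is 64.29 cm to the left of lens 1 (virtual), which is 24.6 − (-64.29) = 88.89 cm to the left of lens 2, so d_o2 = +88.89 cm.
Lens 2: 1/d_i2 = 1/f₂ − 1/d_o2 = 1/(30.5) − 1/(88.89) = 0.02154, so d_i2 = 46.4 cm.
The final image is real, 46.4 cm to the right of lens 2 (overall magnification ≈ -1.9).

46.4 cm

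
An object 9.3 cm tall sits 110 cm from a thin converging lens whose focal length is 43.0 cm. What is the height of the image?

5.97 cm

1/d_i = 1/f − 1/d_o = 1/(43.00) − 1/(110) = 0.01416, so d_i = 70.60 cm.
m = −d_i/d_o = -0.6418.
|h_i| = |m|·h_o = 0.6418 × 9.3 = 5.97 cm. The image is real, inverted and reduced, on the far side of the lens.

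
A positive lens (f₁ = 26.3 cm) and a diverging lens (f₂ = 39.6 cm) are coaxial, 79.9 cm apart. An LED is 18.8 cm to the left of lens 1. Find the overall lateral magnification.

m = +0.749

Lens 1: 1/d_i1 = 1/(26.3) − 1/(18.8) = -0.01517, so d_i1 = -65.93 cm; m₁ = −d_i1/d_o1 = +3.507.
d_o2 = 79.9 − (-65.93) = 145.8 cm.
f₂ = −39.6 cm (diverging).
Lens 2: 1/d_i2 = 1/(-39.6) − 1/(145.8) = -0.03211, so d_i2 = -31.14 cm; m₂ = −d_i2/d_o2 = +0.2136.
m = m₁·m₂ = (+3.507)(+0.2136) = +0.749.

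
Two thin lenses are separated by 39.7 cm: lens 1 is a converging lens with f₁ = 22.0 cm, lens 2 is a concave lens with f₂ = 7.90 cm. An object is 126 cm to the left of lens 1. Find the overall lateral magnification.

Lens 1: 1/d_i1 = 1/(22.0) − 1/(126) = 0.03752, so d_i1 = 26.65 cm; m₁ = −d_i1/d_o1 = -0.2115.
d_o2 = 39.7 − (26.65) = 13.05 cm.
f₂ = −7.90 cm (diverging).
Lens 2: 1/d_i2 = 1/(-7.90) − 1/(13.05) = -0.2032, so d_i2 = -4.921 cm; m₂ = −d_i2/d_o2 = +0.3771.
m = m₁·m₂ = (-0.2115)(+0.3771) = -0.0798.

m = -0.0798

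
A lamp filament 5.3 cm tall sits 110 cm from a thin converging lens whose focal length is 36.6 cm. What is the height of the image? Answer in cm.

2.64 cm

1/d_i = 1/f − 1/d_o = 1/(36.60) − 1/(110) = 0.01823, so d_i = 54.85 cm.
m = −d_i/d_o = -0.4986.
|h_i| = |m|·h_o = 0.4986 × 5.3 = 2.64 cm. The image is real, inverted and reduced, on the far side of the lens.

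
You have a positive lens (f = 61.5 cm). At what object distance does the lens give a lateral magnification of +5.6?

50.5 cm

m = −d_i/d_o ⇒ d_i = −m·d_o.
1/f = 1/d_o + 1/d_i = 1/d_o − 1/(m·d_o) = (1 − 1/m)/d_o, so d_o = f(1 − 1/m) = (61.50)(1 − 1/(+5.6)) = 50.5 cm.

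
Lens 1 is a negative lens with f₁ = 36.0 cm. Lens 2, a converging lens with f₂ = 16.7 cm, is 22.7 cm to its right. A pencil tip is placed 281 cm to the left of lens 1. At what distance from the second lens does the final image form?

24.1 cm

Lens 1 is diverging, so f₁ = −36.0 cm.
Lens 1: 1/d_i1 = 1/f₁ − 1/d_o1 = 1/(-36.0) − 1/(281) = -0.03134, so d_i1 = -31.91 cm.
The intermediate image is 31.91 cm to the left of lens 1 (virtual), which is 22.7 − (-31.91) = 54.61 cm to the left of lens 2, so d_o2 = +54.61 cm.
Lens 2: 1/d_i2 = 1/f₂ − 1/d_o2 = 1/(16.7) − 1/(54.61) = 0.04157, so d_i2 = 24.1 cm.
The final image is real, 24.1 cm to the right of lens 2 (overall magnification ≈ -0.050).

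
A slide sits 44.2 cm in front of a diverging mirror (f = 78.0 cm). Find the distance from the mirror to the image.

28.2 cm

For a diverging mirror, f = -78.0 cm.
Mirror equation: 1/s_i = 1/f − 1/s_o = 1/(-78.00) − 1/(44.2) = -0.01282 − 0.02262 = -0.03544, so s_i = -28.2 cm.
The image is virtual, upright and reduced, behind the mirror.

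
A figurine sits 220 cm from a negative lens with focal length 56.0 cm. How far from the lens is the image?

44.6 cm

For a negative lens, f = -56.0 cm.
Thin-lens equation: 1/d_i = 1/f − 1/d_o = 1/(-56.00) − 1/(220) = -0.01786 − 0.004545 = -0.02240, so d_i = -44.6 cm.
The image is virtual, upright and reduced, on the same side as the object.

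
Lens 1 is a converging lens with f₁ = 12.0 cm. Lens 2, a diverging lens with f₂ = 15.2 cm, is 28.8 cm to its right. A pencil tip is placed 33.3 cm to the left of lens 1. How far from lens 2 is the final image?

6.05 cm

Lens 1: 1/d_i1 = 1/f₁ − 1/d_o1 = 1/(12.0) − 1/(33.3) = 0.05330, so d_i1 = 18.76 cm.
The intermediate image is 18.76 cm to the right of lens 1, which is 28.8 − (18.76) = 10.04 cm to the left of lens 2, so d_o2 = +10.04 cm.
Lens 2 is diverging, so f₂ = −15.2 cm.
Lens 2: 1/d_i2 = 1/f₂ − 1/d_o2 = 1/(-15.2) − 1/(10.04) = -0.1654, so d_i2 = -6.05 cm.
The final image is virtual, 6.05 cm to the left of lens 2 (overall magnification ≈ -0.34).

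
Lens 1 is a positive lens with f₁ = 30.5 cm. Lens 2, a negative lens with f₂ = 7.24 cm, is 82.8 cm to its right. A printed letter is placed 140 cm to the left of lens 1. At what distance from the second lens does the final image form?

Lens 1: 1/d_i1 = 1/f₁ − 1/d_o1 = 1/(30.5) − 1/(140) = 0.02564, so d_i1 = 39.00 cm.
The intermediate image is 39.00 cm to the right of lens 1, which is 82.8 − (39.00) = 43.80 cm to the left of lens 2, so d_o2 = +43.80 cm.
Lens 2 is diverging, so f₂ = −7.24 cm.
Lens 2: 1/d_i2 = 1/f₂ − 1/d_o2 = 1/(-7.24) − 1/(43.80) = -0.1610, so d_i2 = -6.21 cm.
The final image is virtual, 6.21 cm to the left of lens 2 (overall magnification ≈ -0.040).

6.21 cm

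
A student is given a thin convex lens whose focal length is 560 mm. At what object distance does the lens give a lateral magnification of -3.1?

m = −d_i/d_o ⇒ d_i = −m·d_o.
1/f = 1/d_o + 1/d_i = 1/d_o − 1/(m·d_o) = (1 − 1/m)/d_o, so d_o = f(1 − 1/m) = (560.0)(1 − 1/(-3.1)) = 741 mm.

741 mm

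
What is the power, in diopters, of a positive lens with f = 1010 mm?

P = +0.990 D

f = 101 cm = 1.01 m.
P = 1/f = 1/(1.01 m) = +0.990 D.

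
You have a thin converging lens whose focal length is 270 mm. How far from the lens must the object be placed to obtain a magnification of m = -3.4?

m = −d_i/d_o ⇒ d_i = −m·d_o.
1/f = 1/d_o + 1/d_i = 1/d_o − 1/(m·d_o) = (1 − 1/m)/d_o, so d_o = f(1 − 1/m) = (270.0)(1 − 1/(-3.4)) = 349 mm.

349 mm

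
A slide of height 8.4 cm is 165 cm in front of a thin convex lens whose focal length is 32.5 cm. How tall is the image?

2.06 cm

1/d_i = 1/f − 1/d_o = 1/(32.50) − 1/(165) = 0.02471, so d_i = 40.47 cm.
m = −d_i/d_o = -0.2453.
|h_i| = |m|·h_o = 0.2453 × 8.4 = 2.06 cm. The image is real, inverted and reduced, on the far side of the lens.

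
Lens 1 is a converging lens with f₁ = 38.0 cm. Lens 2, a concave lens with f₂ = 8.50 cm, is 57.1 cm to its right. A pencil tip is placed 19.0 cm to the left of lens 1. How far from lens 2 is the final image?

Lens 1: 1/d_i1 = 1/f₁ − 1/d_o1 = 1/(38.0) − 1/(19.0) = -0.02632, so d_i1 = -38.00 cm.
The intermediate image is 38.00 cm to the left of lens 1 (virtual), which is 57.1 − (-38.00) = 95.10 cm to the left of lens 2, so d_o2 = +95.10 cm.
Lens 2 is diverging, so f₂ = −8.50 cm.
Lens 2: 1/d_i2 = 1/f₂ − 1/d_o2 = 1/(-8.50) − 1/(95.10) = -0.1282, so d_i2 = -7.80 cm.
The final image is virtual, 7.80 cm to the left of lens 2 (overall magnification ≈ 0.16).

7.80 cm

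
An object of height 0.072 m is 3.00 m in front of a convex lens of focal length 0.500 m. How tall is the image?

0.0144 m

1/d_i = 1/f − 1/d_o = 1/(0.5000) − 1/(3.00) = 1.667, so d_i = 0.6000 m.
m = −d_i/d_o = -0.2000.
|h_i| = |m|·h_o = 0.2000 × 0.072 = 0.0144 m. The image is real, inverted and reduced, on the far side of the lens.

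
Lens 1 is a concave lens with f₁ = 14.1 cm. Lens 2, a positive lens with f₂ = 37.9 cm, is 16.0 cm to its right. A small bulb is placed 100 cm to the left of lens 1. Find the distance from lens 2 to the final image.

113 cm

Lens 1 is diverging, so f₁ = −14.1 cm.
Lens 1: 1/d_i1 = 1/f₁ − 1/d_o1 = 1/(-14.1) − 1/(100) = -0.08092, so d_i1 = -12.36 cm.
The intermediate image is 12.36 cm to the left of lens 1 (virtual), which is 16.0 − (-12.36) = 28.36 cm to the left of lens 2, so d_o2 = +28.36 cm.
Lens 2: 1/d_i2 = 1/f₂ − 1/d_o2 = 1/(37.9) − 1/(28.36) = -0.008876, so d_i2 = -113 cm.
The final image is virtual, 113 cm to the left of lens 2 (overall magnification ≈ 0.49).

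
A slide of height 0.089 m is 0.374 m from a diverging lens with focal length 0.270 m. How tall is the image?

0.0373 m

For a diverging lens, f = -0.270 m.
1/d_i = 1/f − 1/d_o = 1/(-0.2700) − 1/(0.374) = -6.378, so d_i = -0.1568 m.
m = −d_i/d_o = +0.4193.
|h_i| = |m|·h_o = 0.4193 × 0.089 = 0.0373 m. The image is virtual, upright and reduced, on the same side as the object.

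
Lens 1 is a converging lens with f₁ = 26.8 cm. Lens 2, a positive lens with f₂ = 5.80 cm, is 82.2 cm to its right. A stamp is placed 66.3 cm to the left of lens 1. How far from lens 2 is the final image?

6.87 cm

Lens 1: 1/d_i1 = 1/f₁ − 1/d_o1 = 1/(26.8) − 1/(66.3) = 0.02223, so d_i1 = 44.98 cm.
The intermediate image is 44.98 cm to the right of lens 1, which is 82.2 − (44.98) = 37.22 cm to the left of lens 2, so d_o2 = +37.22 cm.
Lens 2: 1/d_i2 = 1/f₂ − 1/d_o2 = 1/(5.80) − 1/(37.22) = 0.1455, so d_i2 = 6.87 cm.
The final image is real, 6.87 cm to the right of lens 2 (overall magnification ≈ 0.13).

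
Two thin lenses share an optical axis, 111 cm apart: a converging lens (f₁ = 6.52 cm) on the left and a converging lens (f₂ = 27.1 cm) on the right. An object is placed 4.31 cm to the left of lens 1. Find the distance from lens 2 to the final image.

Lens 1: 1/d_i1 = 1/f₁ − 1/d_o1 = 1/(6.52) − 1/(4.31) = -0.07864, so d_i1 = -12.72 cm.
The intermediate image is 12.72 cm to the left of lens 1 (virtual), which is 111 − (-12.72) = 123.7 cm to the left of lens 2, so d_o2 = +123.7 cm.
Lens 2: 1/d_i2 = 1/f₂ − 1/d_o2 = 1/(27.1) − 1/(123.7) = 0.02882, so d_i2 = 34.7 cm.
The final image is real, 34.7 cm to the right of lens 2 (overall magnification ≈ -0.83).

34.7 cm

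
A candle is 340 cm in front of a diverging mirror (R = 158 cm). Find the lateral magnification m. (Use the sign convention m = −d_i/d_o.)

f = R/2 = 158/2 = 79.00 cm; for a diverging mirror, f = -79.00 cm.
1/d_i = 1/f − 1/d_o = 1/(-79.00) − 1/(340) = -0.01560, so d_i = -64.11 cm.
m = −d_i/d_o = −(-64.11)/(340) = +0.189.
The image is virtual, upright and reduced, behind the mirror.

m = +0.189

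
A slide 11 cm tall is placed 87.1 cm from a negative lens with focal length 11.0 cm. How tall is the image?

1.23 cm

For a negative lens, f = -11.0 cm.
1/d_i = 1/f − 1/d_o = 1/(-11.00) − 1/(87.1) = -0.1024, so d_i = -9.767 cm.
m = −d_i/d_o = +0.1121.
|h_i| = |m|·h_o = 0.1121 × 11 = 1.23 cm. The image is virtual, upright and reduced, on the same side as the object.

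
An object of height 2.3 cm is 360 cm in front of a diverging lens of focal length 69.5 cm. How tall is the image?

0.372 cm

For a diverging lens, f = -69.5 cm.
1/d_i = 1/f − 1/d_o = 1/(-69.50) − 1/(360) = -0.01717, so d_i = -58.25 cm.
m = −d_i/d_o = +0.1618.
|h_i| = |m|·h_o = 0.1618 × 2.3 = 0.372 cm. The image is virtual, upright and reduced, on the same side as the object.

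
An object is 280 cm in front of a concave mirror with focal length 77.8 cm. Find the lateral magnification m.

1/d_i = 1/f − 1/d_o = 1/(77.80) − 1/(280) = 0.009282, so d_i = 107.7 cm.
m = −d_i/d_o = −(107.7)/(280) = -0.385.
The image is real, inverted and reduced, in front of the mirror.

m = -0.385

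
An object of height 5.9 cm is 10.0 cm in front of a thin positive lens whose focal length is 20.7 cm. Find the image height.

11.4 cm

1/d_i = 1/f − 1/d_o = 1/(20.70) − 1/(10.0) = -0.05169, so d_i = -19.35 cm.
m = −d_i/d_o = +1.935.
|h_i| = |m|·h_o = 1.935 × 5.9 = 11.4 cm. The image is virtual, upright and enlarged, on the same side as the object.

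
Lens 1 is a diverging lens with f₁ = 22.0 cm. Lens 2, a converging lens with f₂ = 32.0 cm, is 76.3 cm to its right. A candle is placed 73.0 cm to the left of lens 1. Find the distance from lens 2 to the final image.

Lens 1 is diverging, so f₁ = −22.0 cm.
Lens 1: 1/d_i1 = 1/f₁ − 1/d_o1 = 1/(-22.0) − 1/(73.0) = -0.05915, so d_i1 = -16.91 cm.
The intermediate image is 16.91 cm to the left of lens 1 (virtual), which is 76.3 − (-16.91) = 93.21 cm to the left of lens 2, so d_o2 = +93.21 cm.
Lens 2: 1/d_i2 = 1/f₂ − 1/d_o2 = 1/(32.0) − 1/(93.21) = 0.02052, so d_i2 = 48.7 cm.
The final image is real, 48.7 cm to the right of lens 2 (overall magnification ≈ -0.12).

48.7 cm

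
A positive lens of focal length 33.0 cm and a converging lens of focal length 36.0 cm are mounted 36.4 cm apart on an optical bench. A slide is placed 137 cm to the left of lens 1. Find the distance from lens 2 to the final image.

Lens 1: 1/d_i1 = 1/f₁ − 1/d_o1 = 1/(33.0) − 1/(137) = 0.02300, so d_i1 = 43.47 cm.
The intermediate image is 43.47 cm to the right of lens 1, which lies 7.070 cm to the right of lens 2 — a virtual object — so d_o2 = −7.070 cm.
Lens 2: 1/d_i2 = 1/f₂ − 1/d_o2 = 1/(36.0) − 1/(-7.070) = 0.1692, so d_i2 = 5.91 cm.
The final image is real, 5.91 cm to the right of lens 2 (overall magnification ≈ -0.27).

5.91 cm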